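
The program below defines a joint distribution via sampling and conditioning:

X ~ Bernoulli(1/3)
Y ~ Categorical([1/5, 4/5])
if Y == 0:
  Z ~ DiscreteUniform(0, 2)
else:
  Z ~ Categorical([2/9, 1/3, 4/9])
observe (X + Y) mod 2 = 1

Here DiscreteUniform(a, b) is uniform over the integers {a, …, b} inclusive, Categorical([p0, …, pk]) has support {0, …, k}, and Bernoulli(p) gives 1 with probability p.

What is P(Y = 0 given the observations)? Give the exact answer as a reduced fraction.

P(Y = 0 | obs) = 1/9

Enumerate traces; 6 have nonzero weight after conditioning:
  (X=0, Y=1, Z=0) weight 16/135
  (X=0, Y=1, Z=1) weight 8/45
  (X=0, Y=1, Z=2) weight 32/135
  (X=1, Y=0, Z=0) weight 1/45
  (X=1, Y=0, Z=1) weight 1/45
  (X=1, Y=0, Z=2) weight 1/45
Group by Y:
  weight(Y=0) = 1/15
  weight(Y=1) = 8/15
Total weight = 1/15 + 8/15 = 3/5
P(Y=0 | obs) = 1/15 / 3/5 = 1/9
P(Y=1 | obs) = 8/15 / 3/5 = 8/9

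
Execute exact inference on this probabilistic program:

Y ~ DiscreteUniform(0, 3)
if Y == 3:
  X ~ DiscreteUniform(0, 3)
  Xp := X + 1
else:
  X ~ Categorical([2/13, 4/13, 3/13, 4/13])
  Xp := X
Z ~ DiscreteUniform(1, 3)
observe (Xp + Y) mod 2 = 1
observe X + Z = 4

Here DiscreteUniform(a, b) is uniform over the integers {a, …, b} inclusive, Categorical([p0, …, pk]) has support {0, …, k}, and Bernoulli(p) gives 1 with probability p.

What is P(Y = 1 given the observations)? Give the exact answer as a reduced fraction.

P(Y = 1 | obs) = 2/17

Enumerate traces; 7 have nonzero weight after conditioning:
  (Y=0, X=1, Z=3) weight 1/39
  (Y=0, X=3, Z=1) weight 1/39
  (Y=1, X=2, Z=2) weight 1/52
  (Y=2, X=1, Z=3) weight 1/39
  (Y=2, X=3, Z=1) weight 1/39
  (Y=3, X=1, Z=3) weight 1/48
  (Y=3, X=3, Z=1) weight 1/48
Group by Y:
  weight(Y=0) = 2/39
  weight(Y=1) = 1/52
  weight(Y=2) = 2/39
  weight(Y=3) = 1/24
Total weight = 2/39 + 1/52 + 2/39 + 1/24 = 17/104
P(Y=0 | obs) = 2/39 / 17/104 = 16/51
P(Y=1 | obs) = 1/52 / 17/104 = 2/17
P(Y=2 | obs) = 2/39 / 17/104 = 16/51
P(Y=3 | obs) = 1/24 / 17/104 = 13/51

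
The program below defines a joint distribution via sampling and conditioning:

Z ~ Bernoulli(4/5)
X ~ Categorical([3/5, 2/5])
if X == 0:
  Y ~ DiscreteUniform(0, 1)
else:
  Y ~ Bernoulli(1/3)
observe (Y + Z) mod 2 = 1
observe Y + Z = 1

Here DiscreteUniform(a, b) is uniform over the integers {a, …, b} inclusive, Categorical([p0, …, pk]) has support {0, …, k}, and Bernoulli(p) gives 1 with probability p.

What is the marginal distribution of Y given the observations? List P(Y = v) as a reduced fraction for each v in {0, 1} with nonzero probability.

Enumerate traces; 4 have nonzero weight after conditioning:
  (Z=0, X=0, Y=1) weight 3/50
  (Z=0, X=1, Y=1) weight 2/75
  (Z=1, X=0, Y=0) weight 6/25
  (Z=1, X=1, Y=0) weight 16/75
Group by Y:
  weight(Y=0) = 34/75
  weight(Y=1) = 13/150
Total weight = 34/75 + 13/150 = 27/50
P(Y=0 | obs) = 34/75 / 27/50 = 68/81
P(Y=1 | obs) = 13/150 / 27/50 = 13/81

P(Y=0) = 68/81, P(Y=1) = 13/81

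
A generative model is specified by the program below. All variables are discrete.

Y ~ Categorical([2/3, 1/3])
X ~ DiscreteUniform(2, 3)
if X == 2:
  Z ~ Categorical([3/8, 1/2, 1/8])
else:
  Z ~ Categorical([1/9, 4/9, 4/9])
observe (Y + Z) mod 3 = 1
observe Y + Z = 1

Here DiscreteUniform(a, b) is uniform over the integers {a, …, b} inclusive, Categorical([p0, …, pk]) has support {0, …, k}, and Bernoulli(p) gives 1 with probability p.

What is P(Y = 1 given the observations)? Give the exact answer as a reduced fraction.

P(Y = 1 | obs) = 35/171

Enumerate traces; 4 have nonzero weight after conditioning:
  (Y=0, X=2, Z=1) weight 1/6
  (Y=0, X=3, Z=1) weight 4/27
  (Y=1, X=2, Z=0) weight 1/16
  (Y=1, X=3, Z=0) weight 1/54
Group by Y:
  weight(Y=0) = 17/54
  weight(Y=1) = 35/432
Total weight = 17/54 + 35/432 = 19/48
P(Y=0 | obs) = 17/54 / 19/48 = 136/171
P(Y=1 | obs) = 35/432 / 19/48 = 35/171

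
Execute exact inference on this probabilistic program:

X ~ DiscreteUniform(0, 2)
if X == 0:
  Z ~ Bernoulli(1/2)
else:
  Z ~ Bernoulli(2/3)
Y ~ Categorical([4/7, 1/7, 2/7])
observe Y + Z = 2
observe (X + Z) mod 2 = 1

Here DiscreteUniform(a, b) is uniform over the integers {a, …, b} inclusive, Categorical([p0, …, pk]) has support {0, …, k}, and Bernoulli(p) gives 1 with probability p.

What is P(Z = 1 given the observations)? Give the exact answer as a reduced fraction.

P(Z = 1 | obs) = 7/11

Enumerate traces; 3 have nonzero weight after conditioning:
  (X=0, Z=1, Y=1) weight 1/42
  (X=1, Z=0, Y=2) weight 2/63
  (X=2, Z=1, Y=1) weight 2/63
Group by Z:
  weight(Z=0) = 2/63
  weight(Z=1) = 1/18
Total weight = 2/63 + 1/18 = 11/126
P(Z=0 | obs) = 2/63 / 11/126 = 4/11
P(Z=1 | obs) = 1/18 / 11/126 = 7/11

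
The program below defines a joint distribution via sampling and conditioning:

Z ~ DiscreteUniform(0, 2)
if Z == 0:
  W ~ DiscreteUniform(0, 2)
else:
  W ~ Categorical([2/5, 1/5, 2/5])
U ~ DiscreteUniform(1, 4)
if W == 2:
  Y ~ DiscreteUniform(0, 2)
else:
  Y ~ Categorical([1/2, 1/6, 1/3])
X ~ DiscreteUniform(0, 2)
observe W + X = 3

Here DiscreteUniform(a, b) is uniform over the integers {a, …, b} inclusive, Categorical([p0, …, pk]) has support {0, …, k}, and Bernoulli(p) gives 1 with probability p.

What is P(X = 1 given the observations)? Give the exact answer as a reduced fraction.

Enumerate traces; 72 have nonzero weight after conditioning:
  (Z=0, W=1, U=1, Y=0, X=2) weight 1/216
  (Z=0, W=1, U=1, Y=1, X=2) weight 1/648
  (Z=0, W=1, U=1, Y=2, X=2) weight 1/324
  (Z=0, W=1, U=2, Y=0, X=2) weight 1/216
  (Z=0, W=1, U=2, Y=1, X=2) weight 1/648
  (Z=0, W=1, U=2, Y=2, X=2) weight 1/324
  (Z=0, W=1, U=3, Y=0, X=2) weight 1/216
  (Z=0, W=1, U=3, Y=1, X=2) weight 1/648
  (Z=0, W=2, U=1, Y=0, X=1) weight 1/324
  … 63 more
Group by X:
  weight(X=1) = 17/135
  weight(X=2) = 11/135
Total weight = 17/135 + 11/135 = 28/135
P(X=1 | obs) = 17/135 / 28/135 = 17/28
P(X=2 | obs) = 11/135 / 28/135 = 11/28

P(X = 1 | obs) = 17/28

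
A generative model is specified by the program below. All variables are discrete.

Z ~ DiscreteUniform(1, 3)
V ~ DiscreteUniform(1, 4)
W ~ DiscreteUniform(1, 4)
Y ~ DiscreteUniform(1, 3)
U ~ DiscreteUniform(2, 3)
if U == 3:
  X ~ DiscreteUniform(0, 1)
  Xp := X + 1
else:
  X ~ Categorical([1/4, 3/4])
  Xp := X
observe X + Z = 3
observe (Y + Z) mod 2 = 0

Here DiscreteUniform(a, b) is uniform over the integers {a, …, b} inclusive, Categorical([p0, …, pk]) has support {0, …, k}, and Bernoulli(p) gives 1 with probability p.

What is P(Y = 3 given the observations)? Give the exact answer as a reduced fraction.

Enumerate traces; 96 have nonzero weight after conditioning:
  (Z=2, V=1, W=1, Y=2, U=2, X=1) weight 1/384
  (Z=2, V=1, W=1, Y=2, U=3, X=1) weight 1/576
  (Z=2, V=1, W=2, Y=2, U=2, X=1) weight 1/384
  (Z=2, V=1, W=2, Y=2, U=3, X=1) weight 1/576
  (Z=2, V=1, W=3, Y=2, U=2, X=1) weight 1/384
  (Z=2, V=1, W=3, Y=2, U=3, X=1) weight 1/576
  (Z=2, V=1, W=4, Y=2, U=2, X=1) weight 1/384
  (Z=2, V=1, W=4, Y=2, U=3, X=1) weight 1/576
  (Z=3, V=1, W=1, Y=1, U=2, X=0) weight 1/1152
  (Z=3, V=1, W=1, Y=3, U=2, X=0) weight 1/1152
  … 86 more
Group by Y:
  weight(Y=1) = 1/24
  weight(Y=2) = 5/72
  weight(Y=3) = 1/24
Total weight = 1/24 + 5/72 + 1/24 = 11/72
P(Y=1 | obs) = 1/24 / 11/72 = 3/11
P(Y=2 | obs) = 5/72 / 11/72 = 5/11
P(Y=3 | obs) = 1/24 / 11/72 = 3/11

P(Y = 3 | obs) = 3/11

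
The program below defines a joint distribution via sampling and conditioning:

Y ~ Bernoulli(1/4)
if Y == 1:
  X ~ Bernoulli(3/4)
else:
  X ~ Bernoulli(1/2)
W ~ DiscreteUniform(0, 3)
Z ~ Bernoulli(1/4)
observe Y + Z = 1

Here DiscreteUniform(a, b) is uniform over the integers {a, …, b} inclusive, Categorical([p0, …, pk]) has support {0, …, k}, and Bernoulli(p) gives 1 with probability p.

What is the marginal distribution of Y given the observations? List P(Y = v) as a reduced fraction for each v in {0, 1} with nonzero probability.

Enumerate traces; 16 have nonzero weight after conditioning:
  (Y=0, X=0, W=0, Z=1) weight 3/128
  (Y=0, X=0, W=1, Z=1) weight 3/128
  (Y=0, X=0, W=2, Z=1) weight 3/128
  (Y=0, X=0, W=3, Z=1) weight 3/128
  (Y=0, X=1, W=0, Z=1) weight 3/128
  (Y=0, X=1, W=1, Z=1) weight 3/128
  (Y=0, X=1, W=2, Z=1) weight 3/128
  (Y=0, X=1, W=3, Z=1) weight 3/128
  (Y=1, X=0, W=0, Z=0) weight 3/256
  … 7 more
Group by Y:
  weight(Y=0) = 3/16
  weight(Y=1) = 3/16
Total weight = 3/16 + 3/16 = 3/8
P(Y=0 | obs) = 3/16 / 3/8 = 1/2
P(Y=1 | obs) = 3/16 / 3/8 = 1/2

P(Y=0) = 1/2, P(Y=1) = 1/2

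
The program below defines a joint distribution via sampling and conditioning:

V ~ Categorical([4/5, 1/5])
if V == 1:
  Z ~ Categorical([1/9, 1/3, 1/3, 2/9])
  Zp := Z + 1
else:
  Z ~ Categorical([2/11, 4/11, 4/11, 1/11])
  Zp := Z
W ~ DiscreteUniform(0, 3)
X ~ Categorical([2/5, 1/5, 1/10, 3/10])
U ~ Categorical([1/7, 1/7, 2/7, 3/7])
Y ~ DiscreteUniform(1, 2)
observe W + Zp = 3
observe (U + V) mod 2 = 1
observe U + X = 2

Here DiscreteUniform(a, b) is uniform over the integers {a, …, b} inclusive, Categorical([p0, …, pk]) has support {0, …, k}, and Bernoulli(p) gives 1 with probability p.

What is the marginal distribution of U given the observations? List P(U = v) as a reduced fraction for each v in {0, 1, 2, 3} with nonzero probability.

Enumerate traces; 20 have nonzero weight after conditioning:
  (V=0, Z=0, W=3, X=1, U=1, Y=1) weight 1/1925
  (V=0, Z=0, W=3, X=1, U=1, Y=2) weight 1/1925
  (V=0, Z=1, W=2, X=1, U=1, Y=1) weight 2/1925
  (V=0, Z=1, W=2, X=1, U=1, Y=2) weight 2/1925
  (V=0, Z=2, W=1, X=1, U=1, Y=1) weight 2/1925
  (V=0, Z=2, W=1, X=1, U=1, Y=2) weight 2/1925
  (V=0, Z=3, W=0, X=1, U=1, Y=1) weight 1/3850
  (V=0, Z=3, W=0, X=1, U=1, Y=2) weight 1/3850
  (V=1, Z=0, W=2, X=0, U=2, Y=1) weight 1/3150
  (V=1, Z=0, W=2, X=2, U=0, Y=1) weight 1/25200
  … 10 more
Group by U:
  weight(U=0) = 1/1800
  weight(U=1) = 1/175
  weight(U=2) = 1/225
Total weight = 1/1800 + 1/175 + 1/225 = 3/280
P(U=0 | obs) = 1/1800 / 3/280 = 7/135
P(U=1 | obs) = 1/175 / 3/280 = 8/15
P(U=2 | obs) = 1/225 / 3/280 = 56/135

P(U=0) = 7/135, P(U=1) = 8/15, P(U=2) = 56/135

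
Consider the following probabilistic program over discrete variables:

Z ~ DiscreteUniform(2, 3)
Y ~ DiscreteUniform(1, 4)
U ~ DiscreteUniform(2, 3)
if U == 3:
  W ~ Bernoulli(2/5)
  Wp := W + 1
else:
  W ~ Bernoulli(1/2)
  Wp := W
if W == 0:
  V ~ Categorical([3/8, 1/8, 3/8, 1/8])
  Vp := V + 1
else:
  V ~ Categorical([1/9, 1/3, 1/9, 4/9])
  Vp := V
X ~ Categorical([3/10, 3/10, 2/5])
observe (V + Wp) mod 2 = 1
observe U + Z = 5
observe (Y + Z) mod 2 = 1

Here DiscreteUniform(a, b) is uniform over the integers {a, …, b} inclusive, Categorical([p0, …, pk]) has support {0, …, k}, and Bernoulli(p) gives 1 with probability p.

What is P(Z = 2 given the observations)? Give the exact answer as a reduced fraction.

Enumerate traces; 48 have nonzero weight after conditioning:
  (Z=2, Y=1, U=3, W=0, V=0, X=0) weight 27/6400
  (Z=2, Y=1, U=3, W=0, V=0, X=1) weight 27/6400
  (Z=2, Y=1, U=3, W=0, V=0, X=2) weight 9/1600
  (Z=2, Y=1, U=3, W=0, V=2, X=0) weight 27/6400
  (Z=2, Y=1, U=3, W=0, V=2, X=1) weight 27/6400
  (Z=2, Y=1, U=3, W=0, V=2, X=2) weight 9/1600
  (Z=2, Y=1, U=3, W=1, V=1, X=0) weight 1/400
  (Z=2, Y=1, U=3, W=1, V=1, X=1) weight 1/400
  (Z=3, Y=2, U=2, W=0, V=1, X=0) weight 3/2560
  … 39 more
Group by Z:
  weight(Z=2) = 137/1440
  weight(Z=3) = 17/576
Total weight = 137/1440 + 17/576 = 359/2880
P(Z=2 | obs) = 137/1440 / 359/2880 = 274/359
P(Z=3 | obs) = 17/576 / 359/2880 = 85/359

P(Z = 2 | obs) = 274/359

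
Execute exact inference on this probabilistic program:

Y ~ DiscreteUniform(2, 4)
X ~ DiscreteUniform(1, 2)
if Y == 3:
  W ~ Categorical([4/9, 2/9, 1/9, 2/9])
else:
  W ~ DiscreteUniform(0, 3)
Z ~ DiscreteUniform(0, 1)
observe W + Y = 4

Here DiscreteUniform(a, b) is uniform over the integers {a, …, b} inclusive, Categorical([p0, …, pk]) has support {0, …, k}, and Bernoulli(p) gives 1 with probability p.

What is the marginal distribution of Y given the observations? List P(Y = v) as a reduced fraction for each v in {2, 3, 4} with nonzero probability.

P(Y=2) = 9/26, P(Y=3) = 4/13, P(Y=4) = 9/26

Enumerate traces; 12 have nonzero weight after conditioning:
  (Y=2, X=1, W=2, Z=0) weight 1/48
  (Y=2, X=1, W=2, Z=1) weight 1/48
  (Y=2, X=2, W=2, Z=0) weight 1/48
  (Y=2, X=2, W=2, Z=1) weight 1/48
  (Y=3, X=1, W=1, Z=0) weight 1/54
  (Y=3, X=1, W=1, Z=1) weight 1/54
  (Y=3, X=2, W=1, Z=0) weight 1/54
  (Y=3, X=2, W=1, Z=1) weight 1/54
  (Y=4, X=1, W=0, Z=0) weight 1/48
  … 3 more
Group by Y:
  weight(Y=2) = 1/12
  weight(Y=3) = 2/27
  weight(Y=4) = 1/12
Total weight = 1/12 + 2/27 + 1/12 = 13/54
P(Y=2 | obs) = 1/12 / 13/54 = 9/26
P(Y=3 | obs) = 2/27 / 13/54 = 4/13
P(Y=4 | obs) = 1/12 / 13/54 = 9/26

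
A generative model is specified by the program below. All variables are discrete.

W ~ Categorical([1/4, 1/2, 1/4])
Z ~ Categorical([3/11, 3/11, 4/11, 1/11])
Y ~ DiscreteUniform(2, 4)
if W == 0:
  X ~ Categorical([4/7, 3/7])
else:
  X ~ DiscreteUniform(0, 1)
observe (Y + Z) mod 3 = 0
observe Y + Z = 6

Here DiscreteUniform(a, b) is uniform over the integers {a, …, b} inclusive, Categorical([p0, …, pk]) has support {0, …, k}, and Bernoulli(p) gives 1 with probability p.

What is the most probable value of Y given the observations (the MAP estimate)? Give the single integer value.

argmax_v P(Y = v | obs) = 4

Enumerate traces; 12 have nonzero weight after conditioning:
  (W=0, Z=2, Y=4, X=0) weight 4/231
  (W=0, Z=2, Y=4, X=1) weight 1/77
  (W=0, Z=3, Y=3, X=0) weight 1/231
  (W=0, Z=3, Y=3, X=1) weight 1/308
  (W=1, Z=2, Y=4, X=0) weight 1/33
  (W=1, Z=2, Y=4, X=1) weight 1/33
  (W=1, Z=3, Y=3, X=0) weight 1/132
  (W=1, Z=3, Y=3, X=1) weight 1/132
  … 4 more
Group by Y:
  weight(Y=3) = 1/33
  weight(Y=4) = 4/33
Total weight = 1/33 + 4/33 = 5/33
P(Y=3 | obs) = 1/33 / 5/33 = 1/5
P(Y=4 | obs) = 4/33 / 5/33 = 4/5
argmax = 4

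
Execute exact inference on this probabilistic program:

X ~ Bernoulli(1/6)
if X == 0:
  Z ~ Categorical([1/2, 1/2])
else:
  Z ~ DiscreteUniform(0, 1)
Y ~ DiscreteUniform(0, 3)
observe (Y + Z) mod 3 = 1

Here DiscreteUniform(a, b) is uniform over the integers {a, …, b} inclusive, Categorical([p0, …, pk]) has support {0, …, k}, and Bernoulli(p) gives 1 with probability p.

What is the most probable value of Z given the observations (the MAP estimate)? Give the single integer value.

Enumerate traces; 6 have nonzero weight after conditioning:
  (X=0, Z=0, Y=1) weight 5/48
  (X=0, Z=1, Y=0) weight 5/48
  (X=0, Z=1, Y=3) weight 5/48
  (X=1, Z=0, Y=1) weight 1/48
  (X=1, Z=1, Y=0) weight 1/48
  (X=1, Z=1, Y=3) weight 1/48
Group by Z:
  weight(Z=0) = 1/8
  weight(Z=1) = 1/4
Total weight = 1/8 + 1/4 = 3/8
P(Z=0 | obs) = 1/8 / 3/8 = 1/3
P(Z=1 | obs) = 1/4 / 3/8 = 2/3
argmax = 1

argmax_v P(Z = v | obs) = 1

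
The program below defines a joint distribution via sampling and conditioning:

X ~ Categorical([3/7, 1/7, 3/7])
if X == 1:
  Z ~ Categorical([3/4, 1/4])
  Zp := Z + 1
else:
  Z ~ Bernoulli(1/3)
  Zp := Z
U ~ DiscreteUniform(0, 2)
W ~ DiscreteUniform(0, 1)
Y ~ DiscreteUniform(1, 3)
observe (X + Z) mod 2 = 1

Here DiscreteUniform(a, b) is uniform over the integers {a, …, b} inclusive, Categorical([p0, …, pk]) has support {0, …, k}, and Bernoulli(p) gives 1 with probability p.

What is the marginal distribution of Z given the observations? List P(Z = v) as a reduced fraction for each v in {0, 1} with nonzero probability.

P(Z=0) = 3/11, P(Z=1) = 8/11

Enumerate traces; 54 have nonzero weight after conditioning:
  (X=0, Z=1, U=0, W=0, Y=1) weight 1/126
  (X=0, Z=1, U=0, W=0, Y=2) weight 1/126
  (X=0, Z=1, U=0, W=0, Y=3) weight 1/126
  (X=0, Z=1, U=0, W=1, Y=1) weight 1/126
  (X=0, Z=1, U=0, W=1, Y=2) weight 1/126
  (X=0, Z=1, U=0, W=1, Y=3) weight 1/126
  (X=0, Z=1, U=1, W=0, Y=1) weight 1/126
  (X=0, Z=1, U=1, W=0, Y=2) weight 1/126
  (X=1, Z=0, U=0, W=0, Y=1) weight 1/168
  … 45 more
Group by Z:
  weight(Z=0) = 3/28
  weight(Z=1) = 2/7
Total weight = 3/28 + 2/7 = 11/28
P(Z=0 | obs) = 3/28 / 11/28 = 3/11
P(Z=1 | obs) = 2/7 / 11/28 = 8/11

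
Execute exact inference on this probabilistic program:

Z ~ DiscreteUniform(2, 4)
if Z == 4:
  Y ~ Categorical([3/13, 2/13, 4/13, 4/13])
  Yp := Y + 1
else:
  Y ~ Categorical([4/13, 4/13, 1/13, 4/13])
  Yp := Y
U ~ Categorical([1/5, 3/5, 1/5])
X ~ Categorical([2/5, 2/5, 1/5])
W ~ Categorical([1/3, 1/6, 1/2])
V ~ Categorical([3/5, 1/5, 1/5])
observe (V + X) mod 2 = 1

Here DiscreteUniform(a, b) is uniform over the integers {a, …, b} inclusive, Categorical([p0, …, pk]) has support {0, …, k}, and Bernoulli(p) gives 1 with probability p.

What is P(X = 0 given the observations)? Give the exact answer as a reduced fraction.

P(X = 0 | obs) = 2/11

Enumerate traces; 432 have nonzero weight after conditioning:
  (Z=2, Y=0, U=0, X=0, W=0, V=1) weight 8/14625
  (Z=2, Y=0, U=0, X=0, W=1, V=1) weight 4/14625
  (Z=2, Y=0, U=0, X=0, W=2, V=1) weight 4/4875
  (Z=2, Y=0, U=0, X=1, W=0, V=0) weight 8/4875
  (Z=2, Y=0, U=0, X=1, W=0, V=2) weight 8/14625
  (Z=2, Y=0, U=0, X=1, W=1, V=0) weight 4/4875
  (Z=2, Y=0, U=0, X=1, W=1, V=2) weight 4/14625
  (Z=2, Y=0, U=0, X=1, W=2, V=0) weight 4/1625
  (Z=2, Y=0, U=0, X=2, W=0, V=1) weight 4/14625
  … 423 more
Group by X:
  weight(X=0) = 2/25
  weight(X=1) = 8/25
  weight(X=2) = 1/25
Total weight = 2/25 + 8/25 + 1/25 = 11/25
P(X=0 | obs) = 2/25 / 11/25 = 2/11
P(X=1 | obs) = 8/25 / 11/25 = 8/11
P(X=2 | obs) = 1/25 / 11/25 = 1/11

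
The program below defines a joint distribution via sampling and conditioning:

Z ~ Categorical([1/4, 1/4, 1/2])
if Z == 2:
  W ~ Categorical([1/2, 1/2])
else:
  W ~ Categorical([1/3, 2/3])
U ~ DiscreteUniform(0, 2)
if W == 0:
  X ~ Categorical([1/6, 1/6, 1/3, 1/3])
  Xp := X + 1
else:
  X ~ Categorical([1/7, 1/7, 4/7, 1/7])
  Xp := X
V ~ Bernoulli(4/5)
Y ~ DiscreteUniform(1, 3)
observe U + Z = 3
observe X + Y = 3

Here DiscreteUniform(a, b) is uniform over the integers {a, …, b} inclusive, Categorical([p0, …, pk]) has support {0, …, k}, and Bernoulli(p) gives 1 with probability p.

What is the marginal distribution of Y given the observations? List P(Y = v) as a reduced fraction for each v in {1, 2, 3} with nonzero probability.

Enumerate traces; 24 have nonzero weight after conditioning:
  (Z=1, W=0, U=2, X=0, V=0, Y=3) weight 1/3240
  (Z=1, W=0, U=2, X=0, V=1, Y=3) weight 1/810
  (Z=1, W=0, U=2, X=1, V=0, Y=2) weight 1/3240
  (Z=1, W=0, U=2, X=1, V=1, Y=2) weight 1/810
  (Z=1, W=0, U=2, X=2, V=0, Y=1) weight 1/1620
  (Z=1, W=0, U=2, X=2, V=1, Y=1) weight 1/405
  (Z=1, W=1, U=2, X=0, V=0, Y=3) weight 1/1890
  (Z=1, W=1, U=2, X=0, V=1, Y=3) weight 2/945
  … 16 more
Group by Y:
  weight(Y=1) = 22/567
  weight(Y=2) = 29/2268
  weight(Y=3) = 29/2268
Total weight = 22/567 + 29/2268 + 29/2268 = 73/1134
P(Y=1 | obs) = 22/567 / 73/1134 = 44/73
P(Y=2 | obs) = 29/2268 / 73/1134 = 29/146
P(Y=3 | obs) = 29/2268 / 73/1134 = 29/146

P(Y=1) = 44/73, P(Y=2) = 29/146, P(Y=3) = 29/146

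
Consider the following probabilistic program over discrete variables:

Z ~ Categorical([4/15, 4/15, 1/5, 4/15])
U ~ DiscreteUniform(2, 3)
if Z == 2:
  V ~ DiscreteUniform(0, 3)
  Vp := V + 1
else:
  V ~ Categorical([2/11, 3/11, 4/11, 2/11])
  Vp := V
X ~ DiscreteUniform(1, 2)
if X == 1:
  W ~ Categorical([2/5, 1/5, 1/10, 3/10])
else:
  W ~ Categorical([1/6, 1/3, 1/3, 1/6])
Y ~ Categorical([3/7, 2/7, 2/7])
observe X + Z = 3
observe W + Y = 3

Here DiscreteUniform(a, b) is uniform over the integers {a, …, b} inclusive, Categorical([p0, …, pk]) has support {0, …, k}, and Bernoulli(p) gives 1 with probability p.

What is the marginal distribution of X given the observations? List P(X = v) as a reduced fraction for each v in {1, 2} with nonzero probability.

Enumerate traces; 48 have nonzero weight after conditioning:
  (Z=1, U=2, V=0, X=2, W=1, Y=2) weight 4/3465
  (Z=1, U=2, V=0, X=2, W=2, Y=1) weight 4/3465
  (Z=1, U=2, V=0, X=2, W=3, Y=0) weight 1/1155
  (Z=1, U=2, V=1, X=2, W=1, Y=2) weight 2/1155
  (Z=1, U=2, V=1, X=2, W=2, Y=1) weight 2/1155
  (Z=1, U=2, V=1, X=2, W=3, Y=0) weight 1/770
  (Z=1, U=2, V=2, X=2, W=1, Y=2) weight 8/3465
  (Z=1, U=2, V=2, X=2, W=2, Y=1) weight 8/3465
  (Z=2, U=2, V=0, X=1, W=1, Y=2) weight 1/1400
  … 39 more
Group by X:
  weight(X=1) = 3/140
  weight(X=2) = 11/315
Total weight = 3/140 + 11/315 = 71/1260
P(X=1 | obs) = 3/140 / 71/1260 = 27/71
P(X=2 | obs) = 11/315 / 71/1260 = 44/71

P(X=1) = 27/71, P(X=2) = 44/71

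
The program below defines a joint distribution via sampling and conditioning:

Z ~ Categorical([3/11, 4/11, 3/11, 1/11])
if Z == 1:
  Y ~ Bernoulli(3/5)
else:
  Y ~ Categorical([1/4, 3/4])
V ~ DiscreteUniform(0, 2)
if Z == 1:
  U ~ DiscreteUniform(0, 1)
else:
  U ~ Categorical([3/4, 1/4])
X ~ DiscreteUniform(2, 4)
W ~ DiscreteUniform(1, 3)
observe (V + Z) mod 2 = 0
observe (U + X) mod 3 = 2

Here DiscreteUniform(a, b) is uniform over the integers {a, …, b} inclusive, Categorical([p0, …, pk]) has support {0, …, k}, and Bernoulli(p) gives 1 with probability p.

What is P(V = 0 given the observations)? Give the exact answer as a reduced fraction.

Enumerate traces; 72 have nonzero weight after conditioning:
  (Z=0, Y=0, V=0, U=0, X=2, W=1) weight 1/528
  (Z=0, Y=0, V=0, U=0, X=2, W=2) weight 1/528
  (Z=0, Y=0, V=0, U=0, X=2, W=3) weight 1/528
  (Z=0, Y=0, V=0, U=1, X=4, W=1) weight 1/1584
  (Z=0, Y=0, V=0, U=1, X=4, W=2) weight 1/1584
  (Z=0, Y=0, V=0, U=1, X=4, W=3) weight 1/1584
  (Z=0, Y=0, V=2, U=0, X=2, W=1) weight 1/528
  (Z=0, Y=0, V=2, U=0, X=2, W=2) weight 1/528
  (Z=1, Y=0, V=1, U=0, X=2, W=1) weight 4/1485
  … 63 more
Group by V:
  weight(V=0) = 2/33
  weight(V=1) = 5/99
  weight(V=2) = 2/33
Total weight = 2/33 + 5/99 + 2/33 = 17/99
P(V=0 | obs) = 2/33 / 17/99 = 6/17
P(V=1 | obs) = 5/99 / 17/99 = 5/17
P(V=2 | obs) = 2/33 / 17/99 = 6/17

P(V = 0 | obs) = 6/17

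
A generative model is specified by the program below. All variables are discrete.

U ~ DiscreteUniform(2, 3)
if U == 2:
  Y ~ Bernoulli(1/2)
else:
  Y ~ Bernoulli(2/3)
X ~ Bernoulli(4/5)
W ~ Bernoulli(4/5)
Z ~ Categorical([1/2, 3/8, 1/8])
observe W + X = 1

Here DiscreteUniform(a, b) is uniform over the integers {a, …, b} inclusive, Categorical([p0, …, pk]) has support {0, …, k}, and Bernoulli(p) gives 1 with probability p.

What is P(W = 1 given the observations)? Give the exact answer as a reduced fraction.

Enumerate traces; 24 have nonzero weight after conditioning:
  (U=2, Y=0, X=0, W=1, Z=0) weight 1/50
  (U=2, Y=0, X=0, W=1, Z=1) weight 3/200
  (U=2, Y=0, X=0, W=1, Z=2) weight 1/200
  (U=2, Y=0, X=1, W=0, Z=0) weight 1/50
  (U=2, Y=0, X=1, W=0, Z=1) weight 3/200
  (U=2, Y=0, X=1, W=0, Z=2) weight 1/200
  (U=2, Y=1, X=0, W=1, Z=0) weight 1/50
  (U=2, Y=1, X=0, W=1, Z=1) weight 3/200
  … 16 more
Group by W:
  weight(W=0) = 4/25
  weight(W=1) = 4/25
Total weight = 4/25 + 4/25 = 8/25
P(W=0 | obs) = 4/25 / 8/25 = 1/2
P(W=1 | obs) = 4/25 / 8/25 = 1/2

P(W = 1 | obs) = 1/2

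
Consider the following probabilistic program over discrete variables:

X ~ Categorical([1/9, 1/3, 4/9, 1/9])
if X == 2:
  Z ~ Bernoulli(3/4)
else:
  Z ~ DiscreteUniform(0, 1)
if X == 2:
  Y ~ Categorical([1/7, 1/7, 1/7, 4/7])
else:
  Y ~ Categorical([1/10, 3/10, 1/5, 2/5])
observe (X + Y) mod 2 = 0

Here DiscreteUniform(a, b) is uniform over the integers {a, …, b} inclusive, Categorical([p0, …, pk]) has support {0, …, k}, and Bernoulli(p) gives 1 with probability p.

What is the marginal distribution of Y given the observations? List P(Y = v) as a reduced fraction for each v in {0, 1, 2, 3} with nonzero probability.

P(Y=0) = 47/297, P(Y=1) = 28/99, P(Y=2) = 2/11, P(Y=3) = 112/297

Enumerate traces; 16 have nonzero weight after conditioning:
  (X=0, Z=0, Y=0) weight 1/180
  (X=0, Z=0, Y=2) weight 1/90
  (X=0, Z=1, Y=0) weight 1/180
  (X=0, Z=1, Y=2) weight 1/90
  (X=1, Z=0, Y=1) weight 1/20
  (X=1, Z=0, Y=3) weight 1/15
  (X=1, Z=1, Y=1) weight 1/20
  (X=1, Z=1, Y=3) weight 1/15
  … 8 more
Group by Y:
  weight(Y=0) = 47/630
  weight(Y=1) = 2/15
  weight(Y=2) = 3/35
  weight(Y=3) = 8/45
Total weight = 47/630 + 2/15 + 3/35 + 8/45 = 33/70
P(Y=0 | obs) = 47/630 / 33/70 = 47/297
P(Y=1 | obs) = 2/15 / 33/70 = 28/99
P(Y=2 | obs) = 3/35 / 33/70 = 2/11
P(Y=3 | obs) = 8/45 / 33/70 = 112/297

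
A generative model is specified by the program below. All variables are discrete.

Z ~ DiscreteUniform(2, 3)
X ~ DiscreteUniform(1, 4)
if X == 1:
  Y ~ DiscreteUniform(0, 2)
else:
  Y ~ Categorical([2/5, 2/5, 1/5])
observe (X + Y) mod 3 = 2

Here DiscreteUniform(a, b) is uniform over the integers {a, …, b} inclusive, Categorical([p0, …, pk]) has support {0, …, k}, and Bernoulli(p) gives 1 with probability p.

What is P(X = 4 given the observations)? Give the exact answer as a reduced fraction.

P(X = 4 | obs) = 3/10

Enumerate traces; 8 have nonzero weight after conditioning:
  (Z=2, X=1, Y=1) weight 1/24
  (Z=2, X=2, Y=0) weight 1/20
  (Z=2, X=3, Y=2) weight 1/40
  (Z=2, X=4, Y=1) weight 1/20
  (Z=3, X=1, Y=1) weight 1/24
  (Z=3, X=2, Y=0) weight 1/20
  (Z=3, X=3, Y=2) weight 1/40
  (Z=3, X=4, Y=1) weight 1/20
Group by X:
  weight(X=1) = 1/12
  weight(X=2) = 1/10
  weight(X=3) = 1/20
  weight(X=4) = 1/10
Total weight = 1/12 + 1/10 + 1/20 + 1/10 = 1/3
P(X=1 | obs) = 1/12 / 1/3 = 1/4
P(X=2 | obs) = 1/10 / 1/3 = 3/10
P(X=3 | obs) = 1/20 / 1/3 = 3/20
P(X=4 | obs) = 1/10 / 1/3 = 3/10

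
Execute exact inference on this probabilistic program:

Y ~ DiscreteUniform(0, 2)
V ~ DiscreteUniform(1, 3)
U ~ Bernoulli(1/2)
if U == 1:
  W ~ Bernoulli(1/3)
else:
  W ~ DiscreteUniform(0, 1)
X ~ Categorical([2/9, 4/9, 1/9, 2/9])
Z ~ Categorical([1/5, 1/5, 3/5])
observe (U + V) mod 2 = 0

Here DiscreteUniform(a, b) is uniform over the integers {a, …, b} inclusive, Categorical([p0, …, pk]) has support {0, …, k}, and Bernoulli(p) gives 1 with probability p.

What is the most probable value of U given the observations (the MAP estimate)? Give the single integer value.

Enumerate traces; 216 have nonzero weight after conditioning:
  (Y=0, V=1, U=1, W=0, X=0, Z=0) weight 2/1215
  (Y=0, V=1, U=1, W=0, X=0, Z=1) weight 2/1215
  (Y=0, V=1, U=1, W=0, X=0, Z=2) weight 2/405
  (Y=0, V=1, U=1, W=0, X=1, Z=0) weight 4/1215
  (Y=0, V=1, U=1, W=0, X=1, Z=1) weight 4/1215
  (Y=0, V=1, U=1, W=0, X=1, Z=2) weight 4/405
  (Y=0, V=1, U=1, W=0, X=2, Z=0) weight 1/1215
  (Y=0, V=1, U=1, W=0, X=2, Z=1) weight 1/1215
  (Y=0, V=2, U=0, W=0, X=0, Z=0) weight 1/810
  … 207 more
Group by U:
  weight(U=0) = 1/6
  weight(U=1) = 1/3
Total weight = 1/6 + 1/3 = 1/2
P(U=0 | obs) = 1/6 / 1/2 = 1/3
P(U=1 | obs) = 1/3 / 1/2 = 2/3
argmax = 1

argmax_v P(U = v | obs) = 1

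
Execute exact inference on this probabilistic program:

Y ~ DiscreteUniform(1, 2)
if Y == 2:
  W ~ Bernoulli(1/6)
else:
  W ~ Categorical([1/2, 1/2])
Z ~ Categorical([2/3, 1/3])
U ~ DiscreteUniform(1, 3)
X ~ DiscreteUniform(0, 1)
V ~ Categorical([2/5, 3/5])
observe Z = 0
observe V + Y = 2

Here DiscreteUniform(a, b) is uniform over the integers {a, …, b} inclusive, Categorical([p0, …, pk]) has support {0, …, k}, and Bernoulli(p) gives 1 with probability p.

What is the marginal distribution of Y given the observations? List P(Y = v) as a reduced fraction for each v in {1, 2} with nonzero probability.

Enumerate traces; 24 have nonzero weight after conditioning:
  (Y=1, W=0, Z=0, U=1, X=0, V=1) weight 1/60
  (Y=1, W=0, Z=0, U=1, X=1, V=1) weight 1/60
  (Y=1, W=0, Z=0, U=2, X=0, V=1) weight 1/60
  (Y=1, W=0, Z=0, U=2, X=1, V=1) weight 1/60
  (Y=1, W=0, Z=0, U=3, X=0, V=1) weight 1/60
  (Y=1, W=0, Z=0, U=3, X=1, V=1) weight 1/60
  (Y=1, W=1, Z=0, U=1, X=0, V=1) weight 1/60
  (Y=1, W=1, Z=0, U=1, X=1, V=1) weight 1/60
  (Y=2, W=0, Z=0, U=1, X=0, V=0) weight 1/54
  … 15 more
Group by Y:
  weight(Y=1) = 1/5
  weight(Y=2) = 2/15
Total weight = 1/5 + 2/15 = 1/3
P(Y=1 | obs) = 1/5 / 1/3 = 3/5
P(Y=2 | obs) = 2/15 / 1/3 = 2/5

P(Y=1) = 3/5, P(Y=2) = 2/5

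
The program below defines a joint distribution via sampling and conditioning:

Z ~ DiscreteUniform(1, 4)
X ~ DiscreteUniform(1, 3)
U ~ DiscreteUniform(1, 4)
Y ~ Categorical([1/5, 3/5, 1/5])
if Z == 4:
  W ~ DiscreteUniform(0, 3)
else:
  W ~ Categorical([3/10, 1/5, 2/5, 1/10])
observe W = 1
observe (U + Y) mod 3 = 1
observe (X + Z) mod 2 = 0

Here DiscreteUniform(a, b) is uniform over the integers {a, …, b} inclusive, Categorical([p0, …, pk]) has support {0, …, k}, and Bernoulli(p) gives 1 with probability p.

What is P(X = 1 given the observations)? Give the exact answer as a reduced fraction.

Enumerate traces; 24 have nonzero weight after conditioning:
  (Z=1, X=1, U=1, Y=0, W=1) weight 1/1200
  (Z=1, X=1, U=2, Y=2, W=1) weight 1/1200
  (Z=1, X=1, U=3, Y=1, W=1) weight 1/400
  (Z=1, X=1, U=4, Y=0, W=1) weight 1/1200
  (Z=1, X=3, U=1, Y=0, W=1) weight 1/1200
  (Z=1, X=3, U=2, Y=2, W=1) weight 1/1200
  (Z=1, X=3, U=3, Y=1, W=1) weight 1/400
  (Z=1, X=3, U=4, Y=0, W=1) weight 1/1200
  (Z=2, X=2, U=1, Y=0, W=1) weight 1/1200
  … 15 more
Group by X:
  weight(X=1) = 1/100
  weight(X=2) = 9/800
  weight(X=3) = 1/100
Total weight = 1/100 + 9/800 + 1/100 = 1/32
P(X=1 | obs) = 1/100 / 1/32 = 8/25
P(X=2 | obs) = 9/800 / 1/32 = 9/25
P(X=3 | obs) = 1/100 / 1/32 = 8/25

P(X = 1 | obs) = 8/25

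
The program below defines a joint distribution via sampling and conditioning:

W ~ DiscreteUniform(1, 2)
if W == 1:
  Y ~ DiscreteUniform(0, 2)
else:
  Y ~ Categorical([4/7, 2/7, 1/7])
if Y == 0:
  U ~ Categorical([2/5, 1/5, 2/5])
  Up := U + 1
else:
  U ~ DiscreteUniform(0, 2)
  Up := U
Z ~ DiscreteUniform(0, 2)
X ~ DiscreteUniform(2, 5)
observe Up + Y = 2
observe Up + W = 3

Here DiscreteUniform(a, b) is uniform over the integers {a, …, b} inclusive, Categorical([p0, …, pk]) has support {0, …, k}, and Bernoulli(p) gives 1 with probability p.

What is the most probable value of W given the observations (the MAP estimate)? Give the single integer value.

Enumerate traces; 24 have nonzero weight after conditioning:
  (W=1, Y=0, U=1, Z=0, X=2) weight 1/360
  (W=1, Y=0, U=1, Z=0, X=3) weight 1/360
  (W=1, Y=0, U=1, Z=0, X=4) weight 1/360
  (W=1, Y=0, U=1, Z=0, X=5) weight 1/360
  (W=1, Y=0, U=1, Z=1, X=2) weight 1/360
  (W=1, Y=0, U=1, Z=1, X=3) weight 1/360
  (W=1, Y=0, U=1, Z=1, X=4) weight 1/360
  (W=1, Y=0, U=1, Z=1, X=5) weight 1/360
  (W=2, Y=1, U=1, Z=0, X=2) weight 1/252
  … 15 more
Group by W:
  weight(W=1) = 1/30
  weight(W=2) = 1/21
Total weight = 1/30 + 1/21 = 17/210
P(W=1 | obs) = 1/30 / 17/210 = 7/17
P(W=2 | obs) = 1/21 / 17/210 = 10/17
argmax = 2

argmax_v P(W = v | obs) = 2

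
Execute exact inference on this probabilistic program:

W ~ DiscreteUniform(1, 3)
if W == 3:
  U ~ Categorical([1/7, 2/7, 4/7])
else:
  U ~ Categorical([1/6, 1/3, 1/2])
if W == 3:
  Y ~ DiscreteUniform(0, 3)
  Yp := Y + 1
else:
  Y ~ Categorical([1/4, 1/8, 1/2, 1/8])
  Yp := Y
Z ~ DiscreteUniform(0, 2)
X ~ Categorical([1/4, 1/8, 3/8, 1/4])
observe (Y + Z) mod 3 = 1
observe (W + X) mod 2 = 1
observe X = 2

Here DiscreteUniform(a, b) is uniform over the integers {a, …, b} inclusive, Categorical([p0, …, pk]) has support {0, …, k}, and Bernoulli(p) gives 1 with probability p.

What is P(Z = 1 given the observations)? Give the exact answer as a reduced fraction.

Enumerate traces; 24 have nonzero weight after conditioning:
  (W=1, U=0, Y=0, Z=1, X=2) weight 1/576
  (W=1, U=0, Y=1, Z=0, X=2) weight 1/1152
  (W=1, U=0, Y=2, Z=2, X=2) weight 1/288
  (W=1, U=0, Y=3, Z=1, X=2) weight 1/1152
  (W=1, U=1, Y=0, Z=1, X=2) weight 1/288
  (W=1, U=1, Y=1, Z=0, X=2) weight 1/576
  (W=1, U=1, Y=2, Z=2, X=2) weight 1/144
  (W=1, U=1, Y=3, Z=1, X=2) weight 1/576
  … 16 more
Group by Z:
  weight(Z=0) = 1/64
  weight(Z=1) = 7/192
  weight(Z=2) = 1/32
Total weight = 1/64 + 7/192 + 1/32 = 1/12
P(Z=0 | obs) = 1/64 / 1/12 = 3/16
P(Z=1 | obs) = 7/192 / 1/12 = 7/16
P(Z=2 | obs) = 1/32 / 1/12 = 3/8

P(Z = 1 | obs) = 7/16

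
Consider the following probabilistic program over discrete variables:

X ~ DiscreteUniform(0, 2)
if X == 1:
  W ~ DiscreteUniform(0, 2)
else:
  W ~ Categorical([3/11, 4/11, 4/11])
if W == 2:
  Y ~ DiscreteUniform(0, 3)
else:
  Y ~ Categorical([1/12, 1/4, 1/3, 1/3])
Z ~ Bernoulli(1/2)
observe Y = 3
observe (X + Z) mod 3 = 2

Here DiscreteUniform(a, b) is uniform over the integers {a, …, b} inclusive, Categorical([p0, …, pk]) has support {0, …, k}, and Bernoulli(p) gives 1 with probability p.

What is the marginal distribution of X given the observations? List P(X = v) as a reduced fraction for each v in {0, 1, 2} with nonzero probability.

Enumerate traces; 6 have nonzero weight after conditioning:
  (X=1, W=0, Y=3, Z=1) weight 1/54
  (X=1, W=1, Y=3, Z=1) weight 1/54
  (X=1, W=2, Y=3, Z=1) weight 1/72
  (X=2, W=0, Y=3, Z=0) weight 1/66
  (X=2, W=1, Y=3, Z=0) weight 2/99
  (X=2, W=2, Y=3, Z=0) weight 1/66
Group by X:
  weight(X=1) = 11/216
  weight(X=2) = 5/99
Total weight = 11/216 + 5/99 = 241/2376
P(X=1 | obs) = 11/216 / 241/2376 = 121/241
P(X=2 | obs) = 5/99 / 241/2376 = 120/241

P(X=1) = 121/241, P(X=2) = 120/241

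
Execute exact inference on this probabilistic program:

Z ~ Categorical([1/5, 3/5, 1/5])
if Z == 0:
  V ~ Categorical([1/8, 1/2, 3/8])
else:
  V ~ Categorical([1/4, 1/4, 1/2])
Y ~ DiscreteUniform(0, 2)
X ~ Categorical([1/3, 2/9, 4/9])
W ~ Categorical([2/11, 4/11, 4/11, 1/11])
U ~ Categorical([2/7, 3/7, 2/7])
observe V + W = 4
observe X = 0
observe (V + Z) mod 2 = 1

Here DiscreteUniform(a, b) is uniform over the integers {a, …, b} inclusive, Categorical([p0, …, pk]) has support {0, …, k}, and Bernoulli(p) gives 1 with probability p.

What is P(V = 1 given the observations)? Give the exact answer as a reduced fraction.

P(V = 1 | obs) = 1/9

Enumerate traces; 27 have nonzero weight after conditioning:
  (Z=0, V=1, Y=0, X=0, W=3, U=0) weight 1/3465
  (Z=0, V=1, Y=0, X=0, W=3, U=1) weight 1/2310
  (Z=0, V=1, Y=0, X=0, W=3, U=2) weight 1/3465
  (Z=0, V=1, Y=1, X=0, W=3, U=0) weight 1/3465
  (Z=0, V=1, Y=1, X=0, W=3, U=1) weight 1/2310
  (Z=0, V=1, Y=1, X=0, W=3, U=2) weight 1/3465
  (Z=0, V=1, Y=2, X=0, W=3, U=0) weight 1/3465
  (Z=0, V=1, Y=2, X=0, W=3, U=1) weight 1/2310
  (Z=1, V=2, Y=0, X=0, W=2, U=0) weight 4/1155
  … 18 more
Group by V:
  weight(V=1) = 1/220
  weight(V=2) = 2/55
Total weight = 1/220 + 2/55 = 9/220
P(V=1 | obs) = 1/220 / 9/220 = 1/9
P(V=2 | obs) = 2/55 / 9/220 = 8/9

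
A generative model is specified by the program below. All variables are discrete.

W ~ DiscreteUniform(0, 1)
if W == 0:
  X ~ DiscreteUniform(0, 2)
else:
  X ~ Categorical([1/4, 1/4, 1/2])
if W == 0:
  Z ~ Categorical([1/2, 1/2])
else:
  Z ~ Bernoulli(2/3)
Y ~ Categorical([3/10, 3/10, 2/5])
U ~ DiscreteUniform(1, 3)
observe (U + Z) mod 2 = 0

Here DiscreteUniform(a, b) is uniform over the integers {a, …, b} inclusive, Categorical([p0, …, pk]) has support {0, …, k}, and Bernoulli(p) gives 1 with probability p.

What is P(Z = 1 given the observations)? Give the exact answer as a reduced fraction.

P(Z = 1 | obs) = 14/19

Enumerate traces; 54 have nonzero weight after conditioning:
  (W=0, X=0, Z=0, Y=0, U=2) weight 1/120
  (W=0, X=0, Z=0, Y=1, U=2) weight 1/120
  (W=0, X=0, Z=0, Y=2, U=2) weight 1/90
  (W=0, X=0, Z=1, Y=0, U=1) weight 1/120
  (W=0, X=0, Z=1, Y=0, U=3) weight 1/120
  (W=0, X=0, Z=1, Y=1, U=1) weight 1/120
  (W=0, X=0, Z=1, Y=1, U=3) weight 1/120
  (W=0, X=0, Z=1, Y=2, U=1) weight 1/90
  … 46 more
Group by Z:
  weight(Z=0) = 5/36
  weight(Z=1) = 7/18
Total weight = 5/36 + 7/18 = 19/36
P(Z=0 | obs) = 5/36 / 19/36 = 5/19
P(Z=1 | obs) = 7/18 / 19/36 = 14/19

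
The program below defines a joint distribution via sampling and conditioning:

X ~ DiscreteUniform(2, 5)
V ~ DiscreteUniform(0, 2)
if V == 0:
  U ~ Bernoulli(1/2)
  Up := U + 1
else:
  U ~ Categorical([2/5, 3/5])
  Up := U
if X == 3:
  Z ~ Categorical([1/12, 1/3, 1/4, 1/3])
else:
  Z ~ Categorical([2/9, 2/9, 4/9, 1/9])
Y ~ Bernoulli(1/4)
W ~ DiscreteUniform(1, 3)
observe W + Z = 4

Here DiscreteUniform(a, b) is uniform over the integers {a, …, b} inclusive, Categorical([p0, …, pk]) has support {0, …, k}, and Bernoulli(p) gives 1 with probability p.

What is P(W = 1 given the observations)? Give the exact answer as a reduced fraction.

Enumerate traces; 144 have nonzero weight after conditioning:
  (X=2, V=0, U=0, Z=1, Y=0, W=3) weight 1/432
  (X=2, V=0, U=0, Z=1, Y=1, W=3) weight 1/1296
  (X=2, V=0, U=0, Z=2, Y=0, W=2) weight 1/216
  (X=2, V=0, U=0, Z=2, Y=1, W=2) weight 1/648
  (X=2, V=0, U=0, Z=3, Y=0, W=1) weight 1/864
  (X=2, V=0, U=0, Z=3, Y=1, W=1) weight 1/2592
  (X=2, V=0, U=1, Z=1, Y=0, W=3) weight 1/432
  (X=2, V=0, U=1, Z=1, Y=1, W=3) weight 1/1296
  … 136 more
Group by W:
  weight(W=1) = 1/18
  weight(W=2) = 19/144
  weight(W=3) = 1/12
Total weight = 1/18 + 19/144 + 1/12 = 13/48
P(W=1 | obs) = 1/18 / 13/48 = 8/39
P(W=2 | obs) = 19/144 / 13/48 = 19/39
P(W=3 | obs) = 1/12 / 13/48 = 4/13

P(W = 1 | obs) = 8/39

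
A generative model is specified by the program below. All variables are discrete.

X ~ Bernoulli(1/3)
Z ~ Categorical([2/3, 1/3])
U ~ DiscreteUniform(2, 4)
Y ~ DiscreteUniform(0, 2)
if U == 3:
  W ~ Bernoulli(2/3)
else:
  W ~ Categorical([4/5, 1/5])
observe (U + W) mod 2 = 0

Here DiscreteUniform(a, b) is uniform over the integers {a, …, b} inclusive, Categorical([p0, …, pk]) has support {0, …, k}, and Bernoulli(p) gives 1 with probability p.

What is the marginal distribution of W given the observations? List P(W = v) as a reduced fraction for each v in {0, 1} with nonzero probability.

P(W=0) = 12/17, P(W=1) = 5/17

Enumerate traces; 36 have nonzero weight after conditioning:
  (X=0, Z=0, U=2, Y=0, W=0) weight 16/405
  (X=0, Z=0, U=2, Y=1, W=0) weight 16/405
  (X=0, Z=0, U=2, Y=2, W=0) weight 16/405
  (X=0, Z=0, U=3, Y=0, W=1) weight 8/243
  (X=0, Z=0, U=3, Y=1, W=1) weight 8/243
  (X=0, Z=0, U=3, Y=2, W=1) weight 8/243
  (X=0, Z=0, U=4, Y=0, W=0) weight 16/405
  (X=0, Z=0, U=4, Y=1, W=0) weight 16/405
  … 28 more
Group by W:
  weight(W=0) = 8/15
  weight(W=1) = 2/9
Total weight = 8/15 + 2/9 = 34/45
P(W=0 | obs) = 8/15 / 34/45 = 12/17
P(W=1 | obs) = 2/9 / 34/45 = 5/17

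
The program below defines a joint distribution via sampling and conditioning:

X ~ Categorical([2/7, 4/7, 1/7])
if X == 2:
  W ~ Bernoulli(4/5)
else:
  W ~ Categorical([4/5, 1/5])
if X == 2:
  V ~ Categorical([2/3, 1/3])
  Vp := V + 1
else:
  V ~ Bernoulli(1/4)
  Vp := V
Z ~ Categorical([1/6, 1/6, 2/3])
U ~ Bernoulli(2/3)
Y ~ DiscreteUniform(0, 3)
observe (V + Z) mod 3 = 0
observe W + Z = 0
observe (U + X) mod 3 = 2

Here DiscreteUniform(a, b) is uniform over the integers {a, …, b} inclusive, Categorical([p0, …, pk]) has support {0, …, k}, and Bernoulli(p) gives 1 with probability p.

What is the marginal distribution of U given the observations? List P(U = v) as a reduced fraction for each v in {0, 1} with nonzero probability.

P(U=0) = 1/37, P(U=1) = 36/37

Enumerate traces; 8 have nonzero weight after conditioning:
  (X=1, W=0, V=0, Z=0, U=1, Y=0) weight 1/105
  (X=1, W=0, V=0, Z=0, U=1, Y=1) weight 1/105
  (X=1, W=0, V=0, Z=0, U=1, Y=2) weight 1/105
  (X=1, W=0, V=0, Z=0, U=1, Y=3) weight 1/105
  (X=2, W=0, V=0, Z=0, U=0, Y=0) weight 1/3780
  (X=2, W=0, V=0, Z=0, U=0, Y=1) weight 1/3780
  (X=2, W=0, V=0, Z=0, U=0, Y=2) weight 1/3780
  (X=2, W=0, V=0, Z=0, U=0, Y=3) weight 1/3780
Group by U:
  weight(U=0) = 1/945
  weight(U=1) = 4/105
Total weight = 1/945 + 4/105 = 37/945
P(U=0 | obs) = 1/945 / 37/945 = 1/37
P(U=1 | obs) = 4/105 / 37/945 = 36/37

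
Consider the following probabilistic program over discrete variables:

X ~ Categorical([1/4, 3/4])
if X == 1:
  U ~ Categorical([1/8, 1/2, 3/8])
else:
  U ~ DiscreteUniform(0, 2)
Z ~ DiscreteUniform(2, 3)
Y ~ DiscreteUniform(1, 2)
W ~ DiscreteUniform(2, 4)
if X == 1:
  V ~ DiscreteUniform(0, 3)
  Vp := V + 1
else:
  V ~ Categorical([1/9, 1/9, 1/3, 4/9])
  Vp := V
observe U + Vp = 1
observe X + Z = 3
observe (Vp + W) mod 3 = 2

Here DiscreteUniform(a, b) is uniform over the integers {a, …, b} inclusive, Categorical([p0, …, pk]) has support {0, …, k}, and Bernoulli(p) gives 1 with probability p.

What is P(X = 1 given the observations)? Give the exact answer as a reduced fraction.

Enumerate traces; 6 have nonzero weight after conditioning:
  (X=0, U=0, Z=3, Y=1, W=4, V=1) weight 1/1296
  (X=0, U=0, Z=3, Y=2, W=4, V=1) weight 1/1296
  (X=0, U=1, Z=3, Y=1, W=2, V=0) weight 1/1296
  (X=0, U=1, Z=3, Y=2, W=2, V=0) weight 1/1296
  (X=1, U=0, Z=2, Y=1, W=4, V=0) weight 1/512
  (X=1, U=0, Z=2, Y=2, W=4, V=0) weight 1/512
Group by X:
  weight(X=0) = 1/324
  weight(X=1) = 1/256
Total weight = 1/324 + 1/256 = 145/20736
P(X=0 | obs) = 1/324 / 145/20736 = 64/145
P(X=1 | obs) = 1/256 / 145/20736 = 81/145

P(X = 1 | obs) = 81/145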